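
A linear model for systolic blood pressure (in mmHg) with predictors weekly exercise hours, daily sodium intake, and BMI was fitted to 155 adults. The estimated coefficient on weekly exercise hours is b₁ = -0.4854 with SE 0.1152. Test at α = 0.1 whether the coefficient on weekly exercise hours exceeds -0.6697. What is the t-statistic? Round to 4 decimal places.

H₀: β₁ = -0.6697 vs H₁: β₁ > -0.6697.
t = (b₁ − β₁⁰)/SE = (-0.4854 − (-0.6697)) / 0.1152 = 1.5998.
df = n − k − 1 = 155 − 3 − 1 = 151.
One-sided p ≈ 0.0559, which is < 0.1, so reject H₀.
There is evidence that the true slope on weekly exercise hours exceeds -0.6697 mmHg per unit, holding the other predictors fixed.

t = 1.5998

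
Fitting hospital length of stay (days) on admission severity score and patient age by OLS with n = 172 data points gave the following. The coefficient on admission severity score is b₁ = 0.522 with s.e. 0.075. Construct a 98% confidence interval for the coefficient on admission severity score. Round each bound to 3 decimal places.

(0.346, 0.698)

df = n − k − 1 = 172 − 2 − 1 = 169.
t* = t_{0.01, 169} = 2.348615.
Margin = t* × SE = 2.348615 × 0.075 = 0.17615.
CI: 0.522 ± 0.17615 → (0.346, 0.698).
With 98% confidence, each one-unit increase in admission severity score is associated with a change of between 0.346 and 0.698 days in hospital length of stay, holding the other predictors fixed.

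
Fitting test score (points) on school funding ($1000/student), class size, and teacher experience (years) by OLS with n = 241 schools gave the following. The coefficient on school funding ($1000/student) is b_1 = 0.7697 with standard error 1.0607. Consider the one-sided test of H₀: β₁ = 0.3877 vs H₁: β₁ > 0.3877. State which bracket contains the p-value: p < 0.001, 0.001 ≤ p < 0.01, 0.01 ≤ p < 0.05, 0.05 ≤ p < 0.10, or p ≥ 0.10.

t = (0.7697 − 0.3877) / 1.0607 = 0.360.
df = n − k − 1 = 241 − 3 − 1 = 237.
One-sided p = P(T_{237} > t) ≈ 0.3595.
So p ≥ 0.10.

p ≥ 0.10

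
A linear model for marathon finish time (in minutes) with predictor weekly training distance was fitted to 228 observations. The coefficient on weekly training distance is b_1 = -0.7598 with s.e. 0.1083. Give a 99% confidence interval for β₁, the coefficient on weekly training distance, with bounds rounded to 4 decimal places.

(-1.0411, -0.4785)

df = n − 2 = 228 − 2 = 226.
t* = t_{0.005, 226} = 2.597758.
Margin = t* × SE = 2.597758 × 0.1083 = 0.281337.
CI: -0.7598 ± 0.281337 → (-1.0411, -0.4785).
With 99% confidence, each one-unit increase in weekly training distance is associated with a change of between -1.0411 and -0.4785 minutes in marathon finish time.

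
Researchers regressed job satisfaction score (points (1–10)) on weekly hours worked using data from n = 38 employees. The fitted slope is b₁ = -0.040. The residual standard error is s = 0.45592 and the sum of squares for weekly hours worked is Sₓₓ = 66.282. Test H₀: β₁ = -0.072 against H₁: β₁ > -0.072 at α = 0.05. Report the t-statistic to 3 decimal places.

SE(b₁) = s/√Sₓₓ = 0.45592/√66.282 = 0.0560004.
t = (-0.040 − (-0.072)) / 0.0560004 = 0.571.
df = n − 2 = 36.
One-sided p ≈ 0.2856, which is ≥ 0.05, so fail to reject H₀.
The data do not give significant evidence that the true slope on weekly hours worked exceeds -0.072 points (1–10) per unit.

t = 0.571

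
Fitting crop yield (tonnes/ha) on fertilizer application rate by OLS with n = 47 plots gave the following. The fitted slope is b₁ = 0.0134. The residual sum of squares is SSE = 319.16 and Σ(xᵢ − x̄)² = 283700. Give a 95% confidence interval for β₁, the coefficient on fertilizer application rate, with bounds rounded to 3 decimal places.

(0.003, 0.023)

MSE = SSE/(n − 2) = 319.16/45 = 7.09244.
SE(b₁) = √(MSE/Sₓₓ) = √(7.09244/283700) = 0.00499998.
df = n − 2 = 45.
t* = t_{0.025, 45} = 2.014103.
Margin = t* × SE = 2.014103 × 0.00499998 = 0.01007.
CI: 0.0134 ± 0.01007 → (0.003, 0.023).
With 95% confidence, each one-unit increase in fertilizer application rate is associated with a change of between 0.003 and 0.023 tonnes/ha in crop yield.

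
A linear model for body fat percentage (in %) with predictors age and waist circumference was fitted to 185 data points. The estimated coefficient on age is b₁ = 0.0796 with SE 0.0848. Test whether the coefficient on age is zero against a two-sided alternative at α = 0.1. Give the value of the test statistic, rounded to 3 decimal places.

H₀: β₁ = 0 vs H₁: β₁ ≠ 0.
t = (b₁ − β₁⁰)/SE = 0.0796 / 0.0848 = 0.939.
df = n − k − 1 = 185 − 2 − 1 = 182.
Two-sided p ≈ 0.3491, which is ≥ 0.1, so fail to reject H₀.
The data do not give significant evidence of an association between age and body fat percentage, after adjusting for the other predictors.

t = 0.939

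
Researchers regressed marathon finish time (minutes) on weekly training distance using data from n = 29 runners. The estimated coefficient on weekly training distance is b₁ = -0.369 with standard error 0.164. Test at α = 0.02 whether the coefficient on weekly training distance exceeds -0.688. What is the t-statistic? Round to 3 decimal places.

t = 1.945

H₀: β₁ = -0.688 vs H₁: β₁ > -0.688.
t = (b₁ − β₁⁰)/SE = (-0.369 − (-0.688)) / 0.164 = 1.945.
df = n − 2 = 29 − 2 = 27.
One-sided p ≈ 0.0311, which is ≥ 0.02, so fail to reject H₀.
The data do not give significant evidence that the true slope on weekly training distance exceeds -0.688 minutes per unit.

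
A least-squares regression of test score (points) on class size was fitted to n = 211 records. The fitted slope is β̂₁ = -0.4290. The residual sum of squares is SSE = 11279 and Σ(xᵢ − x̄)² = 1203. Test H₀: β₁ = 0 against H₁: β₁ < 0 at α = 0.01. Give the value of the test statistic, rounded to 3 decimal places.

MSE = SSE/(n − 2) = 11279/209 = 53.9665.
SE(β̂₁) = √(MSE/Sₓₓ) = √(53.9665/1203) = 0.211802.
t = -0.4290 / 0.211802 = -2.025.
df = n − 2 = 209.
One-sided p ≈ 0.0220, which is ≥ 0.01, so fail to reject H₀.
The data do not give significant evidence that the true slope on class size is negative.

t = -2.025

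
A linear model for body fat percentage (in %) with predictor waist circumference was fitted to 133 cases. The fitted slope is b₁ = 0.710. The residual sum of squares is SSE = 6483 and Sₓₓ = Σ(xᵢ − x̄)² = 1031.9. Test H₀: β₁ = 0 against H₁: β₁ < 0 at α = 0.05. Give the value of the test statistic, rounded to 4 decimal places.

MSE = SSE/(n − 2) = 6483/131 = 49.4885.
SE(b₁) = √(MSE/Sₓₓ) = √(49.4885/1031.9) = 0.218995.
t = 0.710 / 0.218995 = 3.2421.
df = n − 2 = 131.
One-sided p ≈ 0.9992, which is ≥ 0.05, so fail to reject H₀.
The data do not give significant evidence that the true slope on waist circumference is negative.

t = 3.2421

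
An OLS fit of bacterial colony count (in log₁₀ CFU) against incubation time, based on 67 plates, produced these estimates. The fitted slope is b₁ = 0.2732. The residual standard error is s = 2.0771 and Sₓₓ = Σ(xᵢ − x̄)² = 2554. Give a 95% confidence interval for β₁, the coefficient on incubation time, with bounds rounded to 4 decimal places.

(0.1911, 0.3553)

SE(b₁) = s/√Sₓₓ = 2.0771/√2554 = 0.0411005.
df = n − 2 = 65.
t* = t_{0.025, 65} = 1.997138.
Margin = t* × SE = 1.997138 × 0.0411005 = 0.082083.
CI: 0.2732 ± 0.082083 → (0.1911, 0.3553).
With 95% confidence, each one-unit increase in incubation time is associated with a change of between 0.1911 and 0.3553 log₁₀ CFU in bacterial colony count.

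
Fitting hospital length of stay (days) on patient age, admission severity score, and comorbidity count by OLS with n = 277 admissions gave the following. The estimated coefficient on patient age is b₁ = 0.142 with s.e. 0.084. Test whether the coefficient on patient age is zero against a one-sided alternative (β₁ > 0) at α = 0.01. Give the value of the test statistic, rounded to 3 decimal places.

t = 1.690

H₀: β₁ = 0 vs H₁: β₁ > 0.
t = (b₁ − β₁⁰)/SE = 0.142 / 0.084 = 1.690.
df = n − k − 1 = 277 − 3 − 1 = 273.
One-sided p ≈ 0.0460, which is ≥ 0.01, so fail to reject H₀.
The data do not give significant evidence that the true slope on patient age is positive, holding the other predictors fixed.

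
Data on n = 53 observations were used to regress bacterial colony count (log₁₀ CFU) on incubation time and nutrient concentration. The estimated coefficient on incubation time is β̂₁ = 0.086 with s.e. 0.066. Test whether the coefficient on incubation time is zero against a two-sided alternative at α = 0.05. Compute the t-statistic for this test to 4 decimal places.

t = 1.3030

H₀: β₁ = 0 vs H₁: β₁ ≠ 0.
t = (β̂₁ − β₁⁰)/SE = 0.086 / 0.066 = 1.3030.
df = n − k − 1 = 53 − 2 − 1 = 50.
Two-sided p ≈ 0.1985, which is ≥ 0.05, so fail to reject H₀.
The data do not give significant evidence of an association between incubation time and bacterial colony count, after adjusting for the other predictors.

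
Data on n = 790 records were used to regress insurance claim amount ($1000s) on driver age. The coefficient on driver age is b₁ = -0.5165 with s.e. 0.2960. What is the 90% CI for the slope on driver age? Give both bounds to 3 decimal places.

df = n − 2 = 790 − 2 = 788.
t* = t_{0.05, 788} = 1.64679.
Margin = t* × SE = 1.64679 × 0.2960 = 0.48745.
CI: -0.5165 ± 0.48745 → (-1.004, -0.029).
With 90% confidence, each one-unit increase in driver age is associated with a change of between -1.004 and -0.029 $1000s in insurance claim amount.

(-1.004, -0.029)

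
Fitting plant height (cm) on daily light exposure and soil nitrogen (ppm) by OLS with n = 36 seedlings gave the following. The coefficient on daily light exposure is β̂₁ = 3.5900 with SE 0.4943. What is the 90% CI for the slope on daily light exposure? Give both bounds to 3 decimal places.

(2.753, 4.427)

df = n − k − 1 = 36 − 2 − 1 = 33.
t* = t_{0.05, 33} = 1.69236.
Margin = t* × SE = 1.69236 × 0.4943 = 0.83653.
CI: 3.5900 ± 0.83653 → (2.753, 4.427).
With 90% confidence, each one-unit increase in daily light exposure is associated with a change of between 2.753 and 4.427 cm in plant height, holding the other predictors fixed.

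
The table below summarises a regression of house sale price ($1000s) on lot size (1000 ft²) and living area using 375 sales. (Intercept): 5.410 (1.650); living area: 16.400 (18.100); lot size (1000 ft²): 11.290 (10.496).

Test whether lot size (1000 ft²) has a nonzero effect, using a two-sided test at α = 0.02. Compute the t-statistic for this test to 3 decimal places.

Read off: b = 11.290, SE = 10.496 for lot size (1000 ft²).
H₀: β₁ = 0 vs H₁: β₁ ≠ 0.
t = 11.290 / 10.496 = 1.076.
df = n − k − 1 = 375 − 2 − 1 = 372.
Two-sided p ≈ 0.2828, which is ≥ 0.02, so fail to reject H₀.
The data do not give significant evidence of an association between lot size (1000 ft²) and house sale price, after adjusting for the other predictors.

t = 1.076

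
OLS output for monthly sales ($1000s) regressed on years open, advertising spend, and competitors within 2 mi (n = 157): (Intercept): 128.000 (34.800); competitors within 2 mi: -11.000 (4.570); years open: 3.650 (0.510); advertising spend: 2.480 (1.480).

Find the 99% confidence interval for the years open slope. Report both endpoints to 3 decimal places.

(2.320, 4.980)

Read off: b = 3.650, SE = 0.510 for years open.
df = n − k − 1 = 157 − 3 − 1 = 153.
t* = t_{0.005, 153} = 2.608344.
Margin = t* × SE = 2.608344 × 0.510 = 1.33026.
CI: 3.650 ± 1.33026 → (2.320, 4.980).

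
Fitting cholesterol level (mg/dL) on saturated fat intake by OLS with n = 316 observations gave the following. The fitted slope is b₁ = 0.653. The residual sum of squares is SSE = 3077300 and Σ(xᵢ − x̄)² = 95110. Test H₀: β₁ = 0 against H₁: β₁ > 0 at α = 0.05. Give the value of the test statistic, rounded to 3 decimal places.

t = 2.034

MSE = SSE/(n − 2) = 3077300/314 = 9800.32.
SE(b₁) = √(MSE/Sₓₓ) = √(9800.32/95110) = 0.321001.
t = 0.653 / 0.321001 = 2.034.
df = n − 2 = 314.
One-sided p ≈ 0.0214, which is < 0.05, so reject H₀.
There is evidence that the true slope on saturated fat intake is positive.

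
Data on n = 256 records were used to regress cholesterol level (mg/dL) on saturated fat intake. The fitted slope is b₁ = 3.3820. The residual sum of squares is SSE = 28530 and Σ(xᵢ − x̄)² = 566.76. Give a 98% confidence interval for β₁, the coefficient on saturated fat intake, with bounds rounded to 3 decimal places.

MSE = SSE/(n − 2) = 28530/254 = 112.323.
SE(b₁) = √(MSE/Sₓₓ) = √(112.323/566.76) = 0.445179.
df = n − 2 = 254.
t* = t_{0.01, 254} = 2.341118.
Margin = t* × SE = 2.341118 × 0.445179 = 1.04222.
CI: 3.3820 ± 1.04222 → (2.340, 4.424).
With 98% confidence, each one-unit increase in saturated fat intake is associated with a change of between 2.340 and 4.424 mg/dL in cholesterol level.

(2.340, 4.424)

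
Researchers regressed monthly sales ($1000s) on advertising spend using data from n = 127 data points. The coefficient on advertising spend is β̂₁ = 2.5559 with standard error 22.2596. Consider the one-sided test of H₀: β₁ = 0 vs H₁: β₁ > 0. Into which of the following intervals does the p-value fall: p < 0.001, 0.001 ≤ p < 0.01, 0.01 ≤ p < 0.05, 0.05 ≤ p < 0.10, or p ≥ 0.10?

p ≥ 0.10

t = 2.5559 / 22.2596 = 0.115.
df = n − 2 = 127 − 2 = 125.
One-sided p = P(T_{125} > t) ≈ 0.4544.
So p ≥ 0.10.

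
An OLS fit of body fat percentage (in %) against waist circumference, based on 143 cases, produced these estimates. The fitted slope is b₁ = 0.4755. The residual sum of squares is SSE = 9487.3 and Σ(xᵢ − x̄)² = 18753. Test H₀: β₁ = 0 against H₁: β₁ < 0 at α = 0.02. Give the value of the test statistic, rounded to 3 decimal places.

MSE = SSE/(n − 2) = 9487.3/141 = 67.2858.
SE(b₁) = √(MSE/Sₓₓ) = √(67.2858/18753) = 0.0598999.
t = 0.4755 / 0.0598999 = 7.938.
df = n − 2 = 141.
One-sided p ≈ 1.0000, which is ≥ 0.02, so fail to reject H₀.
The data do not give significant evidence that the true slope on waist circumference is negative.

t = 7.938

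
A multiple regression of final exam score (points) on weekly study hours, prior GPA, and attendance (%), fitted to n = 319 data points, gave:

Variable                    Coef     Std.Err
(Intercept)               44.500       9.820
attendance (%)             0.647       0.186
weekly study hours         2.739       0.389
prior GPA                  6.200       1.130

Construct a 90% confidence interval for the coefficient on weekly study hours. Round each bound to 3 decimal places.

Read off: b = 2.739, SE = 0.389 for weekly study hours.
df = n − k − 1 = 319 − 3 − 1 = 315.
t* = t_{0.05, 315} = 1.649705.
Margin = t* × SE = 1.649705 × 0.389 = 0.64174.
CI: 2.739 ± 0.64174 → (2.097, 3.381).

(2.097, 3.381)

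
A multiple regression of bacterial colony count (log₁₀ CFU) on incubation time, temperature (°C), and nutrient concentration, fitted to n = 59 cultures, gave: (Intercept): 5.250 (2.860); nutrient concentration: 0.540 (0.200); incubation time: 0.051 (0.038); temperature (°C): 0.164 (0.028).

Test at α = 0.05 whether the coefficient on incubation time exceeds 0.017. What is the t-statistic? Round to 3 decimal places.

Read off: b = 0.051, SE = 0.038 for incubation time.
H₀: β₁ = 0.017 vs H₁: β₁ > 0.017.
t = (0.051 − 0.017) / 0.038 = 0.895.
df = n − k − 1 = 59 − 3 − 1 = 55.
One-sided p ≈ 0.1874, which is ≥ 0.05, so fail to reject H₀.
The data do not give significant evidence that the true slope on incubation time exceeds 0.017 log₁₀ CFU per unit, holding the other predictors fixed.

t = 0.895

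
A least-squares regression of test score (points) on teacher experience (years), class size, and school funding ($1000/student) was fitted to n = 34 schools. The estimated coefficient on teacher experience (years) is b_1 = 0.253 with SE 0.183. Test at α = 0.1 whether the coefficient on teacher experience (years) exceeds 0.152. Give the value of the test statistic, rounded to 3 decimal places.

t = 0.552

H₀: β₁ = 0.152 vs H₁: β₁ > 0.152.
t = (b_1 − β₁⁰)/SE = (0.253 − 0.152) / 0.183 = 0.552.
df = n − k − 1 = 34 − 3 − 1 = 30.
One-sided p ≈ 0.2925, which is ≥ 0.1, so fail to reject H₀.
The data do not give significant evidence that the true slope on teacher experience (years) exceeds 0.152 points per unit, holding the other predictors fixed.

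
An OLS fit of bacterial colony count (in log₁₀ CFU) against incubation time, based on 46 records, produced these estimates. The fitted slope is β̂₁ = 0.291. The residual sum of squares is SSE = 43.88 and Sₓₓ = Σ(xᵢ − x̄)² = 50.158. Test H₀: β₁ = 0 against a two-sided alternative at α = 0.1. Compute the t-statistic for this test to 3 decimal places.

t = 2.064

MSE = SSE/(n − 2) = 43.88/44 = 0.997273.
SE(β̂₁) = √(MSE/Sₓₓ) = √(0.997273/50.158) = 0.141006.
t = 0.291 / 0.141006 = 2.064.
df = n − 2 = 44.
Two-sided p ≈ 0.0450, which is < 0.1, so reject H₀.
There is evidence that incubation time is associated with bacterial colony count.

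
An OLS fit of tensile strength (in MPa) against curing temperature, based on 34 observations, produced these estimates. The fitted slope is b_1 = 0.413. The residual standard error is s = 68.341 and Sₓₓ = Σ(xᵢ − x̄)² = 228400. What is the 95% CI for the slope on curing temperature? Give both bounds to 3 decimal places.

SE(b_1) = s/√Sₓₓ = 68.341/√228400 = 0.142999.
df = n − 2 = 32.
t* = t_{0.025, 32} = 2.036933.
Margin = t* × SE = 2.036933 × 0.142999 = 0.29128.
CI: 0.413 ± 0.29128 → (0.122, 0.704).
With 95% confidence, each one-unit increase in curing temperature is associated with a change of between 0.122 and 0.704 MPa in tensile strength.

(0.122, 0.704)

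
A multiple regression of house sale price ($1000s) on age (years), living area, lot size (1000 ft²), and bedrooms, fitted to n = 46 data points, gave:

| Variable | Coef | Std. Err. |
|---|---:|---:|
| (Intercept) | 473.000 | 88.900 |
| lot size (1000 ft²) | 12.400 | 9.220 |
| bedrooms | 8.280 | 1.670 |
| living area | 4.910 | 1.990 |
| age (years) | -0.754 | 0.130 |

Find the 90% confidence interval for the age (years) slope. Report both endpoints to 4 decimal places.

Read off: b = -0.754, SE = 0.130 for age (years).
df = n − k − 1 = 46 − 4 − 1 = 41.
t* = t_{0.05, 41} = 1.682878.
Margin = t* × SE = 1.682878 × 0.130 = 0.218774.
CI: -0.754 ± 0.218774 → (-0.9728, -0.5352).

(-0.9728, -0.5352)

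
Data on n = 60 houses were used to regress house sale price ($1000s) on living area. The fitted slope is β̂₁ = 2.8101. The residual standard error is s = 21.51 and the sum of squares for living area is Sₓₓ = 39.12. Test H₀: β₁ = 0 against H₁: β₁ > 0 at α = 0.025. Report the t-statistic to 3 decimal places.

SE(β̂₁) = s/√Sₓₓ = 21.51/√39.12 = 3.43907.
t = 2.8101 / 3.43907 = 0.817.
df = n − 2 = 58.
One-sided p ≈ 0.2086, which is ≥ 0.025, so fail to reject H₀.
The data do not give significant evidence that the true slope on living area is positive.

t = 0.817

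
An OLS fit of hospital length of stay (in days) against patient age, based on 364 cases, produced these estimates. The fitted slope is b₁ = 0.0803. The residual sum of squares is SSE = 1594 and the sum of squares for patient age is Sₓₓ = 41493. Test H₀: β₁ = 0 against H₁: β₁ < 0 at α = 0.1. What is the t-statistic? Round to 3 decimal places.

MSE = SSE/(n − 2) = 1594/362 = 4.40331.
SE(b₁) = √(MSE/Sₓₓ) = √(4.40331/41493) = 0.0103015.
t = 0.0803 / 0.0103015 = 7.795.
df = n − 2 = 362.
One-sided p ≈ 1.0000, which is ≥ 0.1, so fail to reject H₀.
The data do not give significant evidence that the true slope on patient age is negative.

t = 7.795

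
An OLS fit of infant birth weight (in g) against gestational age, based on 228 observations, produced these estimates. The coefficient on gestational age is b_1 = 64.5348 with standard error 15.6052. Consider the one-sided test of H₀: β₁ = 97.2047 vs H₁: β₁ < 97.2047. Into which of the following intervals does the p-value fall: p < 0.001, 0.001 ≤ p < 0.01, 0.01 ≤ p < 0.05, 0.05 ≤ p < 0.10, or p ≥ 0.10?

t = (64.5348 − 97.2047) / 15.6052 = -2.094.
df = n − 2 = 228 − 2 = 226.
One-sided p = P(T_{226} < t) ≈ 0.0187.
So 0.01 ≤ p < 0.05.

0.01 ≤ p < 0.05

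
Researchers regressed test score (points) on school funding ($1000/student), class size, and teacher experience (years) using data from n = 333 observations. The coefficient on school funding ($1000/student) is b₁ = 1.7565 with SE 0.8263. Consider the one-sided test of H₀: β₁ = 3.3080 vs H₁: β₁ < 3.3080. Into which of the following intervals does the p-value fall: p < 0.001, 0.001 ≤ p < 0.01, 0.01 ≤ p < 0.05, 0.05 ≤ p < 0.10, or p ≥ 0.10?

t = (1.7565 − 3.3080) / 0.8263 = -1.878.
df = n − k − 1 = 333 − 3 − 1 = 329.
One-sided p = P(T_{329} < t) ≈ 0.0307.
So 0.01 ≤ p < 0.05.

0.01 ≤ p < 0.05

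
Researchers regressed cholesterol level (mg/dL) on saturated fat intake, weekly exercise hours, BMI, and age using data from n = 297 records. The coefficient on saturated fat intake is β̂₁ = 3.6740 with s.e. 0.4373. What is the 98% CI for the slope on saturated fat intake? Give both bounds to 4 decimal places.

df = n − k − 1 = 297 − 4 − 1 = 292.
t* = t_{0.01, 292} = 2.339186.
Margin = t* × SE = 2.339186 × 0.4373 = 1.022926.
CI: 3.6740 ± 1.022926 → (2.6511, 4.6969).
With 98% confidence, each one-unit increase in saturated fat intake is associated with a change of between 2.6511 and 4.6969 mg/dL in cholesterol level, holding the other predictors fixed.

(2.6511, 4.6969)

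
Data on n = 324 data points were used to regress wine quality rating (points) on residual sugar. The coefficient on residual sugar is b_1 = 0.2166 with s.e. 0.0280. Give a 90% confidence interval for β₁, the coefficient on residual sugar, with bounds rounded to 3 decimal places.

df = n − 2 = 324 − 2 = 322.
t* = t_{0.05, 322} = 1.6496.
Margin = t* × SE = 1.6496 × 0.0280 = 0.04619.
CI: 0.2166 ± 0.04619 → (0.170, 0.263).
With 90% confidence, each one-unit increase in residual sugar is associated with a change of between 0.170 and 0.263 points in wine quality rating.

(0.170, 0.263)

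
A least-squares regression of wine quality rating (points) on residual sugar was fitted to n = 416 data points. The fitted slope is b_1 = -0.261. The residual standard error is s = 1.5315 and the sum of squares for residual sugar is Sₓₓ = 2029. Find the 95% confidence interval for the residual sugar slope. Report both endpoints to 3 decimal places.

(-0.328, -0.194)

SE(b_1) = s/√Sₓₓ = 1.5315/√2029 = 0.0339998.
df = n − 2 = 414.
t* = t_{0.025, 414} = 1.965711.
Margin = t* × SE = 1.965711 × 0.0339998 = 0.06683.
CI: -0.261 ± 0.06683 → (-0.328, -0.194).
With 95% confidence, each one-unit increase in residual sugar is associated with a change of between -0.328 and -0.194 points in wine quality rating.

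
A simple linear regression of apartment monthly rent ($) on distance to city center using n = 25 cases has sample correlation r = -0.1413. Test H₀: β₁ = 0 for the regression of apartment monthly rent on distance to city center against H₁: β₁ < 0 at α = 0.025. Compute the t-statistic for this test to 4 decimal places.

t = -0.6845

t = r·√(n − 2)/√(1 − r²) = -0.1413·√23/√0.980034 = -0.6845.
df = n − 2 = 23.
One-sided p ≈ 0.2502, which is ≥ 0.025, so fail to reject H₀.
The data do not give significant evidence of a linear association between distance to city center and apartment monthly rent.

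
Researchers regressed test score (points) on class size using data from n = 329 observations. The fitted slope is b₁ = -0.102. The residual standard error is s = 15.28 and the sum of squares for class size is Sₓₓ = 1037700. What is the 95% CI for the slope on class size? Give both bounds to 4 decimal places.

(-0.1315, -0.0725)

SE(b₁) = s/√Sₓₓ = 15.28/√1037700 = 0.0149999.
df = n − 2 = 327.
t* = t_{0.025, 327} = 1.967245.
Margin = t* × SE = 1.967245 × 0.0149999 = 0.029508.
CI: -0.102 ± 0.029508 → (-0.1315, -0.0725).
With 95% confidence, each one-unit increase in class size is associated with a change of between -0.1315 and -0.0725 points in test score.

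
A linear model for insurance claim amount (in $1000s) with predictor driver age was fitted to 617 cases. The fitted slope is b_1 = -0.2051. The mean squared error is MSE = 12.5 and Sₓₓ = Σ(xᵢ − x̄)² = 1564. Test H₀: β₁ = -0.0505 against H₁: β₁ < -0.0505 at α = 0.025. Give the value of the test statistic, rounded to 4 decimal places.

SE(b_1) = √(MSE/Sₓₓ) = √(12.5/1564) = 0.0893998.
t = (-0.2051 − (-0.0505)) / 0.0893998 = -1.7293.
df = n − 2 = 615.
One-sided p ≈ 0.0421, which is ≥ 0.025, so fail to reject H₀.
The data do not give significant evidence that the true slope on driver age is below -0.0505 $1000s per unit.

t = -1.7293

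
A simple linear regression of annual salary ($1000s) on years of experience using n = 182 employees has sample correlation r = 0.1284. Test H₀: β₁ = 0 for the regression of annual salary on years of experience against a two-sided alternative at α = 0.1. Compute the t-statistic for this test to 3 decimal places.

t = 1.737

t = r·√(n − 2)/√(1 − r²) = 0.1284·√180/√0.983513 = 1.737.
df = n − 2 = 180.
Two-sided p ≈ 0.0841, which is < 0.1, so reject H₀.
There is evidence of a linear association between years of experience and annual salary.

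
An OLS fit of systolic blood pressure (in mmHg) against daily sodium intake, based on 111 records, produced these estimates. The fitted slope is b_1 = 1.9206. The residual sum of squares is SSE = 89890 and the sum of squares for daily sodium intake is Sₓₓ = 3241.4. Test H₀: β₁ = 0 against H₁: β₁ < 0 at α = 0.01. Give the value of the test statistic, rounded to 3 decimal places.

t = 3.808

MSE = SSE/(n − 2) = 89890/109 = 824.679.
SE(b_1) = √(MSE/Sₓₓ) = √(824.679/3241.4) = 0.504401.
t = 1.9206 / 0.504401 = 3.808.
df = n − 2 = 109.
One-sided p ≈ 0.9999, which is ≥ 0.01, so fail to reject H₀.
The data do not give significant evidence that the true slope on daily sodium intake is negative.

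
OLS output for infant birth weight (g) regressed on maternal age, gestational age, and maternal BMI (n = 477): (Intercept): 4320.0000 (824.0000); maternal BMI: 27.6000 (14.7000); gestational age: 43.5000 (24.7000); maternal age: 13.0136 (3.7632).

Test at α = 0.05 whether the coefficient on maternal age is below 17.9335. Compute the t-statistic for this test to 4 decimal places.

Read off: b = 13.0136, SE = 3.7632 for maternal age.
H₀: β₁ = 17.9335 vs H₁: β₁ < 17.9335.
t = (13.0136 − 17.9335) / 3.7632 = -1.3074.
df = n − k − 1 = 477 − 3 − 1 = 473.
One-sided p ≈ 0.0959, which is ≥ 0.05, so fail to reject H₀.
The data do not give significant evidence that the true slope on maternal age is below 17.9335 g per unit, holding the other predictors fixed.

t = -1.3074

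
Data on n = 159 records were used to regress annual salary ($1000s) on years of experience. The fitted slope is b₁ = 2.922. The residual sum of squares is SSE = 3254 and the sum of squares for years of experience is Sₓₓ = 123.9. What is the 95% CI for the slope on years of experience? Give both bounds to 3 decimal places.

MSE = SSE/(n − 2) = 3254/157 = 20.7261.
SE(b₁) = √(MSE/Sₓₓ) = √(20.7261/123.9) = 0.409.
df = n − 2 = 157.
t* = t_{0.025, 157} = 1.975189.
Margin = t* × SE = 1.975189 × 0.409 = 0.80785.
CI: 2.922 ± 0.80785 → (2.114, 3.730).
With 95% confidence, each one-unit increase in years of experience is associated with a change of between 2.114 and 3.730 $1000s in annual salary.

(2.114, 3.730)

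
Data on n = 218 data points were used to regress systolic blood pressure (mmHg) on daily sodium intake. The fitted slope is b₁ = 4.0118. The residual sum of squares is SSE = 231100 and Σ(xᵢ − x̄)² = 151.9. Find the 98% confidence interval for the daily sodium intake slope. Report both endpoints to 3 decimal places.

MSE = SSE/(n − 2) = 231100/216 = 1069.91.
SE(b₁) = √(MSE/Sₓₓ) = √(1069.91/151.9) = 2.65396.
df = n − 2 = 216.
t* = t_{0.01, 216} = 2.343735.
Margin = t* × SE = 2.343735 × 2.65396 = 6.22018.
CI: 4.0118 ± 6.22018 → (-2.208, 10.232).
With 98% confidence, each one-unit increase in daily sodium intake is associated with a change of between -2.208 and 10.232 mmHg in systolic blood pressure.

(-2.208, 10.232)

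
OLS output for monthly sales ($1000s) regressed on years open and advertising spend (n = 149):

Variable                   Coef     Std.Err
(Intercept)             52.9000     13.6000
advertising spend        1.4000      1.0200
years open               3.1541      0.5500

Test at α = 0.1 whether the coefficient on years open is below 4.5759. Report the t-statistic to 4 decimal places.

t = -2.5851

Read off: b = 3.1541, SE = 0.5500 for years open.
H₀: β₁ = 4.5759 vs H₁: β₁ < 4.5759.
t = (3.1541 − 4.5759) / 0.5500 = -2.5851.
df = n − k − 1 = 149 − 2 − 1 = 146.
One-sided p ≈ 0.0054, which is < 0.1, so reject H₀.
There is evidence that the true slope on years open is below 4.5759 $1000s per unit, holding the other predictors fixed.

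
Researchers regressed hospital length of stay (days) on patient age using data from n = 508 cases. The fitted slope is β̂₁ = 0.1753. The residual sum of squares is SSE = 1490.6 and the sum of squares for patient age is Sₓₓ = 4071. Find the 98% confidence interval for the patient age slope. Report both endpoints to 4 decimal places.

(0.1125, 0.2381)

MSE = SSE/(n − 2) = 1490.6/506 = 2.94585.
SE(β̂₁) = √(MSE/Sₓₓ) = √(2.94585/4071) = 0.0269002.
df = n − 2 = 506.
t* = t_{0.01, 506} = 2.33374.
Margin = t* × SE = 2.33374 × 0.0269002 = 0.062778.
CI: 0.1753 ± 0.062778 → (0.1125, 0.2381).
With 98% confidence, each one-unit increase in patient age is associated with a change of between 0.1125 and 0.2381 days in hospital length of stay.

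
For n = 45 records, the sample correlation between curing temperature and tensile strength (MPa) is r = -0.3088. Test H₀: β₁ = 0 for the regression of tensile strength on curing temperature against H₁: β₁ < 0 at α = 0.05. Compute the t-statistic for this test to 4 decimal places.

t = r·√(n − 2)/√(1 − r²) = -0.3088·√43/√0.904643 = -2.1290.
df = n − 2 = 43.
One-sided p ≈ 0.0195, which is < 0.05, so reject H₀.
There is evidence of a linear association between curing temperature and tensile strength.

t = -2.1290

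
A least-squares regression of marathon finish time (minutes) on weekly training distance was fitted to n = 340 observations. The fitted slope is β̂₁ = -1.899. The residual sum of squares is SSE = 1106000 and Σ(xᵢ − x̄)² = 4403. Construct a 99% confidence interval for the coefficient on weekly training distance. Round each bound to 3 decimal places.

MSE = SSE/(n − 2) = 1106000/338 = 3272.19.
SE(β̂₁) = √(MSE/Sₓₓ) = √(3272.19/4403) = 0.862075.
df = n − 2 = 338.
t* = t_{0.005, 338} = 2.590453.
Margin = t* × SE = 2.590453 × 0.862075 = 2.23316.
CI: -1.899 ± 2.23316 → (-4.132, 0.334).
With 99% confidence, each one-unit increase in weekly training distance is associated with a change of between -4.132 and 0.334 minutes in marathon finish time.

(-4.132, 0.334)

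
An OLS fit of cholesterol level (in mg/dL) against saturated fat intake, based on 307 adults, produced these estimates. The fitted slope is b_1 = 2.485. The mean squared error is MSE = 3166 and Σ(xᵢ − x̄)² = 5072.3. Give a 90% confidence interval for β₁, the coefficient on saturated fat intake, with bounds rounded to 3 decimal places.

SE(b_1) = √(MSE/Sₓₓ) = √(3166/5072.3) = 0.790047.
df = n − 2 = 305.
t* = t_{0.05, 305} = 1.649865.
Margin = t* × SE = 1.649865 × 0.790047 = 1.30347.
CI: 2.485 ± 1.30347 → (1.182, 3.788).
With 90% confidence, each one-unit increase in saturated fat intake is associated with a change of between 1.182 and 3.788 mg/dL in cholesterol level.

(1.182, 3.788)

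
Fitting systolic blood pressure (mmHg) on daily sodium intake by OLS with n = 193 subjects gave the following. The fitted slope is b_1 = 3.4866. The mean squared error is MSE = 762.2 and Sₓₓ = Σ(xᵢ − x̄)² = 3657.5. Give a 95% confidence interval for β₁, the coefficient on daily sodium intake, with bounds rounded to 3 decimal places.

(2.586, 4.387)

SE(b_1) = √(MSE/Sₓₓ) = √(762.2/3657.5) = 0.456502.
df = n − 2 = 191.
t* = t_{0.025, 191} = 1.972462.
Margin = t* × SE = 1.972462 × 0.456502 = 0.90043.
CI: 3.4866 ± 0.90043 → (2.586, 4.387).
With 95% confidence, each one-unit increase in daily sodium intake is associated with a change of between 2.586 and 4.387 mmHg in systolic blood pressure.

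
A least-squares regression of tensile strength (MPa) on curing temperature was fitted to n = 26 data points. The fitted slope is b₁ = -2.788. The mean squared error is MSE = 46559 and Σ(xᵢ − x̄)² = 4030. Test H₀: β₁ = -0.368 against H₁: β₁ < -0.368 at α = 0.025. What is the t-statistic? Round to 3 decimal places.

t = -0.712

SE(b₁) = √(MSE/Sₓₓ) = √(46559/4030) = 3.39899.
t = (-2.788 − (-0.368)) / 3.39899 = -0.712.
df = n − 2 = 24.
One-sided p ≈ 0.2417, which is ≥ 0.025, so fail to reject H₀.
The data do not give significant evidence that the true slope on curing temperature is below -0.368 MPa per unit.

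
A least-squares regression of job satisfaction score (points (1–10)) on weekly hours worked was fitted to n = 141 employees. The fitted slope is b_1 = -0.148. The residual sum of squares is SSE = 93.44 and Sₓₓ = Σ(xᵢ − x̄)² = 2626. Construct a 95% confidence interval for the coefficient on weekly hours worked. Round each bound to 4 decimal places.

MSE = SSE/(n − 2) = 93.44/139 = 0.67223.
SE(b_1) = √(MSE/Sₓₓ) = √(0.67223/2626) = 0.0159997.
df = n − 2 = 139.
t* = t_{0.025, 139} = 1.977178.
Margin = t* × SE = 1.977178 × 0.0159997 = 0.031634.
CI: -0.148 ± 0.031634 → (-0.1796, -0.1164).
With 95% confidence, each one-unit increase in weekly hours worked is associated with a change of between -0.1796 and -0.1164 points (1–10) in job satisfaction score.

(-0.1796, -0.1164)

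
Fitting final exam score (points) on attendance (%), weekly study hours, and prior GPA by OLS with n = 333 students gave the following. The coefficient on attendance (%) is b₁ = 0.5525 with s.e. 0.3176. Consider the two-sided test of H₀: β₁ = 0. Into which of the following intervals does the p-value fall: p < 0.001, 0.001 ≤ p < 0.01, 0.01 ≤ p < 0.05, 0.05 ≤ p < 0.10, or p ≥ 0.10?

t = 0.5525 / 0.3176 = 1.740.
df = n − k − 1 = 333 − 3 − 1 = 329.
Two-sided p = 2·P(T_{329} > |t|) ≈ 0.0829.
So 0.05 ≤ p < 0.10.

0.05 ≤ p < 0.10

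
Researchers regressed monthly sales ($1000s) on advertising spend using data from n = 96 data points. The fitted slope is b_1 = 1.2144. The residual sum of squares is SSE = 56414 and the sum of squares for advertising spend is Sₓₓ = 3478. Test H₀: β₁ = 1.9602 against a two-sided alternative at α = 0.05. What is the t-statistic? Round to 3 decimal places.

t = -1.795

MSE = SSE/(n − 2) = 56414/94 = 600.149.
SE(b_1) = √(MSE/Sₓₓ) = √(600.149/3478) = 0.415398.
t = (1.2144 − 1.9602) / 0.415398 = -1.795.
df = n − 2 = 94.
Two-sided p ≈ 0.0758, which is ≥ 0.05, so fail to reject H₀.
The data are consistent with a true slope of 1.9602 $1000s per unit of advertising spend.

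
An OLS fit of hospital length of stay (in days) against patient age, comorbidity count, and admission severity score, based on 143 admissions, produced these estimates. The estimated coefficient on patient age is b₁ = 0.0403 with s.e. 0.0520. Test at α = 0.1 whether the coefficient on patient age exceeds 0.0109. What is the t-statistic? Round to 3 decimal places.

H₀: β₁ = 0.0109 vs H₁: β₁ > 0.0109.
t = (b₁ − β₁⁰)/SE = (0.0403 − 0.0109) / 0.0520 = 0.565.
df = n − k − 1 = 143 − 3 − 1 = 139.
One-sided p ≈ 0.2864, which is ≥ 0.1, so fail to reject H₀.
The data do not give significant evidence that the true slope on patient age exceeds 0.0109 days per unit, holding the other predictors fixed.

t = 0.565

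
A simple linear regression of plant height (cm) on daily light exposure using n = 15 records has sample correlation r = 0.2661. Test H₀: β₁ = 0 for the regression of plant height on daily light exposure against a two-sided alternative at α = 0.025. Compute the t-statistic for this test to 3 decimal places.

t = r·√(n − 2)/√(1 − r²) = 0.2661·√13/√0.929191 = 0.995.
df = n − 2 = 13.
Two-sided p ≈ 0.3377, which is ≥ 0.025, so fail to reject H₀.
The data do not give significant evidence of a linear association between daily light exposure and plant height.

t = 0.995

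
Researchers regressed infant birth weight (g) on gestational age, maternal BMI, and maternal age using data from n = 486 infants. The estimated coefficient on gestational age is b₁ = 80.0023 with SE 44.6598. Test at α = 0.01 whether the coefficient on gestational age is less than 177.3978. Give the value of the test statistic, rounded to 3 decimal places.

t = -2.181

H₀: β₁ = 177.3978 vs H₁: β₁ < 177.3978.
t = (b₁ − β₁⁰)/SE = (80.0023 − 177.3978) / 44.6598 = -2.181.
df = n − k − 1 = 486 − 3 − 1 = 482.
One-sided p ≈ 0.0148, which is ≥ 0.01, so fail to reject H₀.
The data do not give significant evidence that the true slope on gestational age is below 177.3978 g per unit, holding the other predictors fixed.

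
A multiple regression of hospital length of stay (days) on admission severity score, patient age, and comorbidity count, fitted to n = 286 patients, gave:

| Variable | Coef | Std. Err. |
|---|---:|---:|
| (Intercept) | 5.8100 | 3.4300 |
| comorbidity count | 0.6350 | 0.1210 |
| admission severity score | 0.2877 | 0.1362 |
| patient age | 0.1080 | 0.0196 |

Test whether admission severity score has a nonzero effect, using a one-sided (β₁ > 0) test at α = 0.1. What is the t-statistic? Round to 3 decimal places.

Read off: b = 0.2877, SE = 0.1362 for admission severity score.
H₀: β₁ = 0 vs H₁: β₁ > 0.
t = 0.2877 / 0.1362 = 2.112.
df = n − k − 1 = 286 − 3 − 1 = 282.
One-sided p ≈ 0.0178, which is < 0.1, so reject H₀.
There is evidence that the true slope on admission severity score is positive, holding the other predictors fixed.

t = 2.112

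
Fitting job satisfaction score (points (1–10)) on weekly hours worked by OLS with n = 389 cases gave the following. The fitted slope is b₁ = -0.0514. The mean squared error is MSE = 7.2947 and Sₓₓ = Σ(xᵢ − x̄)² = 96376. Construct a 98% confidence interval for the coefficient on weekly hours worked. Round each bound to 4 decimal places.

(-0.0717, -0.0311)

SE(b₁) = √(MSE/Sₓₓ) = √(7.2947/96376) = 0.0087.
df = n − 2 = 387.
t* = t_{0.01, 387} = 2.336022.
Margin = t* × SE = 2.336022 × 0.0087 = 0.020323.
CI: -0.0514 ± 0.020323 → (-0.0717, -0.0311).
With 98% confidence, each one-unit increase in weekly hours worked is associated with a change of between -0.0717 and -0.0311 points (1–10) in job satisfaction score.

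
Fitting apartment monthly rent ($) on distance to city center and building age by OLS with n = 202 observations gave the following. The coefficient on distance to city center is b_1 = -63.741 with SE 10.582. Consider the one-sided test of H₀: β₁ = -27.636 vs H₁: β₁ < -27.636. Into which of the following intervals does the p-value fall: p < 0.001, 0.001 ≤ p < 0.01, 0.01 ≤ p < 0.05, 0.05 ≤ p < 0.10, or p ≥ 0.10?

t = (-63.741 − (-27.636)) / 10.582 = -3.412.
df = n − k − 1 = 202 − 2 − 1 = 199.
One-sided p = P(T_{199} < t) ≈ 0.0004.
So p < 0.001.

p < 0.001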